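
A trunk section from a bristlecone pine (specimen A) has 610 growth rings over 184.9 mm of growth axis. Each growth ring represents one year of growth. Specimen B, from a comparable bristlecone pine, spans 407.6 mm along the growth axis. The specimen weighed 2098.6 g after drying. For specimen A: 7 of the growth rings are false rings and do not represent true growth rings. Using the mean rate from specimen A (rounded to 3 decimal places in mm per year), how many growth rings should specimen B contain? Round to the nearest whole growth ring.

Specimen A: adjusted count: 610 − 7 = 603 growth rings.
A: Extension rate ≈ 184.9 / 603 = 0.307 mm/year.
B spans 407.6 / 0.307 = 1327.69 years ≈ 1328 growth rings.

1328 growth rings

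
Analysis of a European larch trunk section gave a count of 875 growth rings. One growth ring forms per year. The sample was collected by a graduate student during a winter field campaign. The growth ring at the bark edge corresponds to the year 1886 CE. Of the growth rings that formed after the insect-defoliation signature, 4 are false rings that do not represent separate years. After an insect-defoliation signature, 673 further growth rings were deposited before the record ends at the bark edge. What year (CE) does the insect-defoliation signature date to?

673 growth rings formed after the insect-defoliation signature.
Removing the 4 false growth rings leaves 673 − 4 = 669 true growth rings beyond the insect-defoliation signature.
Counting back 669 years from 1886 CE places the insect-defoliation signature in 1886 − 669 = 1217 CE.

1217 CE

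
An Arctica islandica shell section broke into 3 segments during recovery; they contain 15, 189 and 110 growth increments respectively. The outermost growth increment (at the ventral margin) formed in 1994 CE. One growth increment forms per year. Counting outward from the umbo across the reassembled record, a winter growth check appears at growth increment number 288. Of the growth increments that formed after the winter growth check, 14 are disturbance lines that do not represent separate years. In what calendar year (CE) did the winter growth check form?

Total growth increments = 15 + 189 + 110 = 314.
Between growth increment 288 and the ventral margin there are 314 − 288 = 26 growth increments.
Removing the 14 false growth increments leaves 26 − 14 = 12 true growth increments beyond the winter growth check.
1994 − 12 = 1982 CE.

1982 CE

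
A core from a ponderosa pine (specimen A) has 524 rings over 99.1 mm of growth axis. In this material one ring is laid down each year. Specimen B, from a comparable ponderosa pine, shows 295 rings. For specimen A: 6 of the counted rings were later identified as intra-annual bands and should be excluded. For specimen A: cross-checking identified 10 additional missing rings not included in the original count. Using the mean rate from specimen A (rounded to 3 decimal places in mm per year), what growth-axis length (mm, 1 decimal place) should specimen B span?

55.5 mm

Specimen A: adjusted count: 524 − 6 + 10 = 528 rings.
A: Extension rate ≈ 99.1 / 528 = 0.188 mm/year.
For B, 0.188 mm/year × 295 years = 55.5 mm.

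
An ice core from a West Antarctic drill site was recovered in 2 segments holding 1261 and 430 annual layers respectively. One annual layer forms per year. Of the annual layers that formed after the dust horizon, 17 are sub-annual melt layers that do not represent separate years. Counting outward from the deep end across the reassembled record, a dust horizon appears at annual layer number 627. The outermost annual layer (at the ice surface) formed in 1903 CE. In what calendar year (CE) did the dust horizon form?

856 CE

Total annual layers = 1261 + 430 = 1691.
The dust horizon sits at annual layer 627 from the deep end, so 1691 − 627 = 1064 annual layers formed after it.
Excluding 17 false annual layers: 1064 − 17 = 1047.
The annual layer at the ice surface is 1903 CE, so the dust horizon dates to 1903 − 1047 = 856 CE.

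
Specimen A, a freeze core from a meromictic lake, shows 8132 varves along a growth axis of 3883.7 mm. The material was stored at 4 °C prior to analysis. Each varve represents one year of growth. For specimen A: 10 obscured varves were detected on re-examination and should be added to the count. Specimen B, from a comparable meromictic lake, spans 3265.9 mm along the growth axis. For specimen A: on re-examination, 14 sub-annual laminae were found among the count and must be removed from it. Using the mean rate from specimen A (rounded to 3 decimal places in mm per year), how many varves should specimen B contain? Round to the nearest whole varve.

6832 varves

Specimen A: correcting the raw count gives 8132 − 14 + 10 = 8128 true varves.
A: Extension rate ≈ 3883.7 / 8128 = 0.478 mm/year.
B spans 3265.9 / 0.478 = 6832.43 years ≈ 6832 varves.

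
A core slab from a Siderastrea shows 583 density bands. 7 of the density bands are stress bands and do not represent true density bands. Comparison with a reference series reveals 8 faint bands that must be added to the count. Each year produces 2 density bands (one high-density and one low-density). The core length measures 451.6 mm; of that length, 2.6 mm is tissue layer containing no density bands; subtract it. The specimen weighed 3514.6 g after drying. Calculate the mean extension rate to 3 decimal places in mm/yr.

Adjusted count: 583 − 7 + 8 = 584 density bands.
584 density bands at 2 per year is 584 / 2 = 292 years.
Removing the 2.6 mm offcut leaves 451.6 − 2.6 = 449.0 mm.
Mean rate = 449.0 mm / 292 years ≈ 1.538 mm/yr.

1.538 mm/yr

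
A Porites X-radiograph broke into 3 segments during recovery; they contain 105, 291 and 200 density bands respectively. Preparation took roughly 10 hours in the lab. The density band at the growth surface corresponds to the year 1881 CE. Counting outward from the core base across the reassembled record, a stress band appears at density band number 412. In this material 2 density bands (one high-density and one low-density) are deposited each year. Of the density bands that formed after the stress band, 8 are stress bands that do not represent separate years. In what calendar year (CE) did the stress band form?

Total density bands = 105 + 291 + 200 = 596.
The stress band sits at density band 412 from the core base, so 596 − 412 = 184 density bands formed after it.
184 − 8 false = 176 true density bands after the stress band.
With 2 density bands per year, 176 / 2 = 88 years.
The density band at the growth surface is 1881 CE, so the stress band dates to 1881 − 88 = 1793 CE.

1793 CE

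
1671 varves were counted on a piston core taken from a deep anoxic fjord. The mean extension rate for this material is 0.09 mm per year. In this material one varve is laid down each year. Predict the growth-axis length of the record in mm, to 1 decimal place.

The record spans 1671 years at 0.09 mm per year.
Predicted length = 0.09 mm/year × 1671 years = 150.4 mm.

150.4 mm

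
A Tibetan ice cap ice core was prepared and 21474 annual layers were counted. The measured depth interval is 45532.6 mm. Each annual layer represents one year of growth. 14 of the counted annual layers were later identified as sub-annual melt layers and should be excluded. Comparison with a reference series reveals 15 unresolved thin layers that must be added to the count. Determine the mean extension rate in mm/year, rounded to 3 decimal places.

After corrections the count is 21474 − 14 + 15 = 21475 annual layers.
Extension rate ≈ 45532.6 / 21475 = 2.120 mm/year.

2.120 mm/year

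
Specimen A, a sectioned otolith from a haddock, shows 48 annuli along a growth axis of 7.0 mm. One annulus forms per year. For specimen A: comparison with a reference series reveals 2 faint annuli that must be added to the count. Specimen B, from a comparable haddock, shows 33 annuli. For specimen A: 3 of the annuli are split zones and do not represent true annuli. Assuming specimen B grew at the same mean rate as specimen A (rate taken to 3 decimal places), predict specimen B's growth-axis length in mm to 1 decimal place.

Specimen A: correcting the raw count gives 48 − 3 + 2 = 47 true annuli.
A: Extension rate ≈ 7.0 / 47 = 0.149 mm/year.
For B, 0.149 mm/year × 33 years = 4.9 mm.

4.9 mm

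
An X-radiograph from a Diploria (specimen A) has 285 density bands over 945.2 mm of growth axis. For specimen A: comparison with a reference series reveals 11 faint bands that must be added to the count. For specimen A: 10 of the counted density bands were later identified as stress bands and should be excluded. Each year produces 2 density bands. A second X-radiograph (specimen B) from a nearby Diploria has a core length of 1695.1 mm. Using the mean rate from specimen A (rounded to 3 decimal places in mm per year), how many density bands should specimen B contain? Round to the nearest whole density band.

Specimen A: correcting the raw count gives 285 − 10 + 11 = 286 true density bands.
Specimen A: dividing by 2 density bands per year: 286 / 2 = 143 years.
A: 945.2 mm over 143 years gives 945.2 / 143 ≈ 6.610 mm per year.
Specimen B: 1695.1 mm / 6.610 mm per year = 256.44 years; at 2 density bands per year that is 256.44 × 2 ≈ 513 density bands.

513 density bands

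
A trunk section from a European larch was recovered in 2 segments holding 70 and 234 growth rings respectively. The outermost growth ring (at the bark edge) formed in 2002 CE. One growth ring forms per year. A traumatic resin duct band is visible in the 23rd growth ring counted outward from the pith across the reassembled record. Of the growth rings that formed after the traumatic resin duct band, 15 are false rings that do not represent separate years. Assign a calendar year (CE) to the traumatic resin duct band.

Total growth rings = 70 + 234 = 304.
Between growth ring 23 and the bark edge there are 304 − 23 = 281 growth rings.
Removing the 15 false growth rings leaves 281 − 15 = 266 true growth rings beyond the traumatic resin duct band.
2002 − 266 = 1736 CE.

1736 CE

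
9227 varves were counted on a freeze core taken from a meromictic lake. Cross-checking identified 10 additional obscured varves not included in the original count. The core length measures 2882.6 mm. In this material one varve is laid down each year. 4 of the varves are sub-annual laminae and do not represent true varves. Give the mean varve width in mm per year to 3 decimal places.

0.312 mm per year

Adjusted count: 9227 − 4 + 10 = 9233 varves.
2882.6 mm over 9233 years gives 2882.6 / 9233 ≈ 0.312 mm per year.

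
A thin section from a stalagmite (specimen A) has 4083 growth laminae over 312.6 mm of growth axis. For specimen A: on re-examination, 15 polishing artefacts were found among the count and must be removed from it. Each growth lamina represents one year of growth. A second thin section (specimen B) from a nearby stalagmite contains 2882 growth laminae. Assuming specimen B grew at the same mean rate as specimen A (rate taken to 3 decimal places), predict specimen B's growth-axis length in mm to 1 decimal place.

221.9 mm

Specimen A: after corrections the count is 4083 − 15 = 4068 growth laminae.
A: Mean rate = 312.6 mm / 4068 years ≈ 0.077 mm/year.
B's length ≈ 0.077 × 2882 = 221.9 mm.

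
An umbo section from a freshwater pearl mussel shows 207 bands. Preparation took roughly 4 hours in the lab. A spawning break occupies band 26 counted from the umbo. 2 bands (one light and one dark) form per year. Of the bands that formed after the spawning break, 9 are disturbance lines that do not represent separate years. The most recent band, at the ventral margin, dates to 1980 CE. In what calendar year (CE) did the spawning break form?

207 − 26 = 181 bands lie beyond the spawning break toward the ventral margin.
181 − 9 false = 172 true bands after the spawning break.
With 2 bands per year, 172 / 2 = 86 years.
Counting back 86 years from 1980 CE places the spawning break in 1980 − 86 = 1894 CE.

1894 CE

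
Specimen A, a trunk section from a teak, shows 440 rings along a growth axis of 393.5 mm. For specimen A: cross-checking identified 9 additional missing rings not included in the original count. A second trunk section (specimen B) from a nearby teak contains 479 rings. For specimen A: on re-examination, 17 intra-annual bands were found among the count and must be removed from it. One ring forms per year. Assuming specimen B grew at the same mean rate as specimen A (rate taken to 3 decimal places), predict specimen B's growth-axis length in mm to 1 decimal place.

436.4 mm

Specimen A: adjusted count: 440 − 17 + 9 = 432 rings.
A: Mean rate = 393.5 mm / 432 years ≈ 0.911 mm/year.
For B, 0.911 mm/year × 479 years = 436.4 mm.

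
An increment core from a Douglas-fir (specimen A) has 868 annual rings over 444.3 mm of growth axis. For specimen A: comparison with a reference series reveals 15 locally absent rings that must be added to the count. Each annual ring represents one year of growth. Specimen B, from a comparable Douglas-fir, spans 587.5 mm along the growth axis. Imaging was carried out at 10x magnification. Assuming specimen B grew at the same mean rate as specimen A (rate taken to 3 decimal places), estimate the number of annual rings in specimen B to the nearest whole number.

Specimen A: true annual ring count = 868 + 15 = 883.
A: 444.3 mm over 883 years gives 444.3 / 883 ≈ 0.503 mm per year.
For B, 587.5 / 0.503 = 1167.99 years ≈ 1168 annual rings.

1168 annual rings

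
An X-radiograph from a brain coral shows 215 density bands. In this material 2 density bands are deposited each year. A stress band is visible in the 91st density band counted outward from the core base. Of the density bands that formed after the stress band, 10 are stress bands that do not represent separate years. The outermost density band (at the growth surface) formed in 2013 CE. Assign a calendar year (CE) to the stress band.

1956 CE

The stress band sits at density band 91 from the core base, so 215 − 91 = 124 density bands formed after it.
Removing the 10 false density bands leaves 124 − 10 = 114 true density bands beyond the stress band.
114 density bands at 2 per year is 114 / 2 = 57 years.
Counting back 57 years from 2013 CE places the stress band in 2013 − 57 = 1956 CE.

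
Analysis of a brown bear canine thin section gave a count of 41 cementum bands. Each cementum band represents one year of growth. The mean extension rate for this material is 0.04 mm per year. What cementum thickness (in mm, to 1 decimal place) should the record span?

41 years of growth are recorded.
41 years at 0.04 mm/year gives 0.04 × 41 = 1.6 mm.

1.6 mm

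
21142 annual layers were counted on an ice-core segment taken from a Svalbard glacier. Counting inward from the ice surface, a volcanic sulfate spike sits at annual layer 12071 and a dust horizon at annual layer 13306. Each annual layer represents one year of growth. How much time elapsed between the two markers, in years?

1235 yr

13306 − 12071 = 1235 annual layers lie between the two events.
That is 1235 years at one annual layer per year.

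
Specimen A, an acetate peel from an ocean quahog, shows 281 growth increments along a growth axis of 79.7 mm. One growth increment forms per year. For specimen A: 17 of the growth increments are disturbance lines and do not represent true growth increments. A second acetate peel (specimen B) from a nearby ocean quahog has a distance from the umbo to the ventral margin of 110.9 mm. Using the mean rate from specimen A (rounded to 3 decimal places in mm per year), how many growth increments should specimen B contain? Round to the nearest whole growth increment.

Specimen A: adjusted count: 281 − 17 = 264 growth increments.
A: Extension rate ≈ 79.7 / 264 = 0.302 mm per year.
Specimen B: 110.9 mm / 0.302 mm per year = 367.22 years ≈ 367 growth increments.

367 growth increments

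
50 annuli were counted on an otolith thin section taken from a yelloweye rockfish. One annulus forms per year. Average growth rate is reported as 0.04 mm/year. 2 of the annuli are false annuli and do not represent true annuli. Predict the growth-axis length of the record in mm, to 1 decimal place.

1.9 mm

After corrections the count is 50 − 2 = 48 annuli.
Length ≈ 0.04 × 48 = 1.9 mm.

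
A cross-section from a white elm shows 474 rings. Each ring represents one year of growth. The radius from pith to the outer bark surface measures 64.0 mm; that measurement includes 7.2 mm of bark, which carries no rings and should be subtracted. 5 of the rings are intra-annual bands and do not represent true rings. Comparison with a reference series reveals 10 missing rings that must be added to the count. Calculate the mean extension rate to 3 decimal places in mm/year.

0.119 mm/year

After corrections the count is 474 − 5 + 10 = 479 rings.
Removing the 7.2 mm offcut leaves 64.0 − 7.2 = 56.8 mm.
56.8 mm over 479 years gives 56.8 / 479 ≈ 0.119 mm/year.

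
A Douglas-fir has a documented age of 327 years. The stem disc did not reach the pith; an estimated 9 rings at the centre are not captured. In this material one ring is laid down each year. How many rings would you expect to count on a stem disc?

Expected rings over 327 years: 327.
Subtracting the 9 rings not captured gives 327 − 9 = 318 rings in the record.

318 rings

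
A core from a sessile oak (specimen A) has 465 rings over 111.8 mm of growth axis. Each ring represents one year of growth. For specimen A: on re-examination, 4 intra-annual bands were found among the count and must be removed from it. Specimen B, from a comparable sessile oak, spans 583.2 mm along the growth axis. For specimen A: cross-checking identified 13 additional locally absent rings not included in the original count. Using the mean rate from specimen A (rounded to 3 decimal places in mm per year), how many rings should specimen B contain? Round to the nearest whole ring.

2471 rings

Specimen A: adjusted count: 465 − 4 + 13 = 474 rings.
A: 111.8 mm over 474 years gives 111.8 / 474 ≈ 0.236 mm per year.
Specimen B: 583.2 mm / 0.236 mm per year = 2471.19 years ≈ 2471 rings.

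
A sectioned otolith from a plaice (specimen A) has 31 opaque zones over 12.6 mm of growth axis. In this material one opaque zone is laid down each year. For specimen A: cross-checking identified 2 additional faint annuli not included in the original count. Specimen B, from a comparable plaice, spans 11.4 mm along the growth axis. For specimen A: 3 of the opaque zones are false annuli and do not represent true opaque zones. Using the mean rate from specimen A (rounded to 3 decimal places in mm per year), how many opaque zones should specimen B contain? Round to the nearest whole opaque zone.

27 opaque zones

Specimen A: after corrections the count is 31 − 3 + 2 = 30 opaque zones.
A: Mean rate = 12.6 mm / 30 years ≈ 0.420 mm/yr.
For B, 11.4 / 0.420 = 27.14 years ≈ 27 opaque zones.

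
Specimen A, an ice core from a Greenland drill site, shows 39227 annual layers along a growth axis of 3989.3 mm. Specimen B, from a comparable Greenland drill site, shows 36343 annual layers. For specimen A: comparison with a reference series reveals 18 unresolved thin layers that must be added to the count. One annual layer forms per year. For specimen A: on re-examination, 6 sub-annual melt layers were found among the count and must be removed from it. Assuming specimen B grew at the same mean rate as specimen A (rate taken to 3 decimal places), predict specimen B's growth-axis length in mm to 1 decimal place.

3707.0 mm

Specimen A: correcting the raw count gives 39227 − 6 + 18 = 39239 true annual layers.
A: Extension rate ≈ 3989.3 / 39239 = 0.102 mm/year.
For B, 0.102 mm/year × 36343 years = 3707.0 mm.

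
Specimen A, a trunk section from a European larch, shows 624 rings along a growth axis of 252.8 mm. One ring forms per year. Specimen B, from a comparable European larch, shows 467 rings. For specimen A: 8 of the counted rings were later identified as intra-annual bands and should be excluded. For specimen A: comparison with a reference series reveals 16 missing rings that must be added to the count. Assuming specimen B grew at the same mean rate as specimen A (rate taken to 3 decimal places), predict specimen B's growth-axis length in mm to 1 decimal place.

Specimen A: true ring count = 624 − 8 + 16 = 632.
A: 252.8 mm over 632 years gives 252.8 / 632 ≈ 0.400 mm/yr.
B's length ≈ 0.400 × 467 = 186.8 mm.

186.8 mm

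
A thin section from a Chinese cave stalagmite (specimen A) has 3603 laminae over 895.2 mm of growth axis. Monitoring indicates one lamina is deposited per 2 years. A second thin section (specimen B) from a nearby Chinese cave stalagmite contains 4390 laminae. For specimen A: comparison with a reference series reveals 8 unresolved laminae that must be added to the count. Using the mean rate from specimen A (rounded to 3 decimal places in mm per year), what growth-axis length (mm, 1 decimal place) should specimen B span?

1088.7 mm

Specimen A: true lamina count = 3603 + 8 = 3611.
Specimen A: multiplying by 2 years per lamina: 3611 × 2 = 7222 years.
A: Extension rate ≈ 895.2 / 7222 = 0.124 mm per year.
Specimen B: at 2 years per lamina, 4390 × 2 = 8780 years. Length of B = 0.124 × 8780 = 1088.7 mm.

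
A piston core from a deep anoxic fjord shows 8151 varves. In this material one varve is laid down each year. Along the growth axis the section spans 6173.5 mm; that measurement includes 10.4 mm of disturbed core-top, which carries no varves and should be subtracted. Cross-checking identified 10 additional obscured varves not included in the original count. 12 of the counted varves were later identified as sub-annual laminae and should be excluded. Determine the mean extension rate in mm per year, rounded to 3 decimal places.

Adjusted count: 8151 − 12 + 10 = 8149 varves.
The growth record spans 6173.5 − 10.4 = 6163.1 mm.
Mean rate = 6163.1 mm / 8149 years ≈ 0.756 mm per year.

0.756 mm per year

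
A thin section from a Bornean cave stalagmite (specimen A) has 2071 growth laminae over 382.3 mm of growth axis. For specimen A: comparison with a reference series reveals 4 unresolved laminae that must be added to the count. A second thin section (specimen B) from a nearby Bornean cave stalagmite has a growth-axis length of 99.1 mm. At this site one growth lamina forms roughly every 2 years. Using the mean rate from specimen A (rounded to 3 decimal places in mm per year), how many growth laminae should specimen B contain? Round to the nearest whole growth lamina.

539 growth laminae

Specimen A: after corrections the count is 2071 + 4 = 2075 growth laminae.
Specimen A: at 2 years per growth lamina, 2075 × 2 = 4150 years.
A: Mean rate = 382.3 mm / 4150 years ≈ 0.092 mm/yr.
For B, 99.1 / 0.092 = 1077.17 years; at 2 years per growth lamina that is 1077.17 / 2 ≈ 539 growth laminae.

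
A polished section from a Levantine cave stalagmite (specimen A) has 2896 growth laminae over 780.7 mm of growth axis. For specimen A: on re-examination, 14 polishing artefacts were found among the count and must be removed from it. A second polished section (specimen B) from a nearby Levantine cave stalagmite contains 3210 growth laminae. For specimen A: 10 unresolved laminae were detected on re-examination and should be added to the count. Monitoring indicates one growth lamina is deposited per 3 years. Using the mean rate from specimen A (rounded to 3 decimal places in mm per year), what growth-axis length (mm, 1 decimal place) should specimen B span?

866.7 mm

Specimen A: after corrections the count is 2896 − 14 + 10 = 2892 growth laminae.
Specimen A: multiplying by 3 years per growth lamina: 2892 × 3 = 8676 years.
A: Extension rate ≈ 780.7 / 8676 = 0.090 mm/year.
Specimen B: multiplying by 3 years per growth lamina: 3210 × 3 = 9630 years. B's length ≈ 0.090 × 9630 = 866.7 mm.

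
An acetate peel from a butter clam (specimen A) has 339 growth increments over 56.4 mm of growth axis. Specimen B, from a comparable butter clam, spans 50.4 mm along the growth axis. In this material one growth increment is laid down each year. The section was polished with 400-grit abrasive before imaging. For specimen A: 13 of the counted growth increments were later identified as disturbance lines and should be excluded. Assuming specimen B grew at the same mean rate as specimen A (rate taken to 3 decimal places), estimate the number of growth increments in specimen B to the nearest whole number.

291 growth increments

Specimen A: correcting the raw count gives 339 − 13 = 326 true growth increments.
A: Mean rate = 56.4 mm / 326 years ≈ 0.173 mm/year.
B spans 50.4 / 0.173 = 291.33 years ≈ 291 growth increments.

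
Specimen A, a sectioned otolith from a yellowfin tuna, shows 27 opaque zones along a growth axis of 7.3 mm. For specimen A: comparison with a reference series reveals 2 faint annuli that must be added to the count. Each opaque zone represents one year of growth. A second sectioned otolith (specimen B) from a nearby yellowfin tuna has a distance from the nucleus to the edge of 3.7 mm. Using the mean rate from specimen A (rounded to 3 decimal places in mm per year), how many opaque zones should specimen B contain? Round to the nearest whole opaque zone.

Specimen A: after corrections the count is 27 + 2 = 29 opaque zones.
A: 7.3 mm over 29 years gives 7.3 / 29 ≈ 0.252 mm/year.
Specimen B: 3.7 mm / 0.252 mm per year = 14.68 years ≈ 15 opaque zones.

15 opaque zones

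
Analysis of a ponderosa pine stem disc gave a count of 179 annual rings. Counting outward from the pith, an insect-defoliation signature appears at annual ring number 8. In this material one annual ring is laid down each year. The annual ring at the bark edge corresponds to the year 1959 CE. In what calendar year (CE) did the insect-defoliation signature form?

1788 CE

Between annual ring 8 and the bark edge there are 179 − 8 = 171 annual rings.
The annual ring at the bark edge is 1959 CE, so the insect-defoliation signature dates to 1959 − 171 = 1788 CE.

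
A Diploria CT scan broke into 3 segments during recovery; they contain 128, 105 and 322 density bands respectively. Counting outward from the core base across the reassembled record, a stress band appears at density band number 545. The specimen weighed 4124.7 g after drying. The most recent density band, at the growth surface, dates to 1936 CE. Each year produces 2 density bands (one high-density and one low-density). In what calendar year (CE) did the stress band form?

Total density bands = 128 + 105 + 322 = 555.
555 − 545 = 10 density bands lie beyond the stress band toward the growth surface.
Dividing by 2 density bands per year: 10 / 2 = 5 years.
The density band at the growth surface is 1936 CE, so the stress band dates to 1936 − 5 = 1931 CE.

1931 CE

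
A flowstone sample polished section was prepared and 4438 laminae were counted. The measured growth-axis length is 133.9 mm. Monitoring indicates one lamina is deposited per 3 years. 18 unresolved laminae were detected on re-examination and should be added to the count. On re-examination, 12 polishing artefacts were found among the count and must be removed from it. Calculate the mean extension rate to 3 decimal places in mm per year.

0.010 mm per year

After corrections the count is 4438 − 12 + 18 = 4444 laminae.
At 3 years per lamina, 4444 × 3 = 13332 years.
Mean rate = 133.9 mm / 13332 years ≈ 0.010 mm per year.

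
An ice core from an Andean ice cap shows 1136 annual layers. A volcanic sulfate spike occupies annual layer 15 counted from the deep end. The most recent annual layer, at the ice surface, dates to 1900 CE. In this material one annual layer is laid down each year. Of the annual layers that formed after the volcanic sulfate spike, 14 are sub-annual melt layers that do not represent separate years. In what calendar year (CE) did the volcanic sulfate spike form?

The volcanic sulfate spike sits at annual layer 15 from the deep end, so 1136 − 15 = 1121 annual layers formed after it.
Removing the 14 false annual layers leaves 1121 − 14 = 1107 true annual layers beyond the volcanic sulfate spike.
The annual layer at the ice surface is 1900 CE, so the volcanic sulfate spike dates to 1900 − 1107 = 793 CE.

793 CE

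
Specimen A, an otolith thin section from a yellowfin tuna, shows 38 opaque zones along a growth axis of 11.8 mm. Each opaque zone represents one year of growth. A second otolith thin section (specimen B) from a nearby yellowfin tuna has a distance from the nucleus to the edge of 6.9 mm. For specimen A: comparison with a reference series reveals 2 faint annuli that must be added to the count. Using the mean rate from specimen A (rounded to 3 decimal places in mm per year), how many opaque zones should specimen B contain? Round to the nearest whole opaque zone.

23 opaque zones

Specimen A: correcting the raw count gives 38 + 2 = 40 true opaque zones.
A: Mean rate = 11.8 mm / 40 years ≈ 0.295 mm/year.
Specimen B: 6.9 mm / 0.295 mm per year = 23.39 years ≈ 23 opaque zones.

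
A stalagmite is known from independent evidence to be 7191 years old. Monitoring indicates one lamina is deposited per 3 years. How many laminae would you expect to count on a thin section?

At 3 years per lamina, 7191 / 3 = 2397 laminae are expected.
So 2397 laminae should be present.

2397 laminae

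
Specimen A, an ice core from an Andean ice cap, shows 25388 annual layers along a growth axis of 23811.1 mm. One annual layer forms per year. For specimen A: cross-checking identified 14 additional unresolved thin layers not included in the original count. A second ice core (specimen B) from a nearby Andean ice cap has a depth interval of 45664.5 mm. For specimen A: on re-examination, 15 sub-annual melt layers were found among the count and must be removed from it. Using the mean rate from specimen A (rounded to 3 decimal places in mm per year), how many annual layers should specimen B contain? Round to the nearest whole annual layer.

48683 annual layers

Specimen A: correcting the raw count gives 25388 − 15 + 14 = 25387 true annual layers.
A: 23811.1 mm over 25387 years gives 23811.1 / 25387 ≈ 0.938 mm per year.
B spans 45664.5 / 0.938 = 48682.84 years ≈ 48683 annual layers.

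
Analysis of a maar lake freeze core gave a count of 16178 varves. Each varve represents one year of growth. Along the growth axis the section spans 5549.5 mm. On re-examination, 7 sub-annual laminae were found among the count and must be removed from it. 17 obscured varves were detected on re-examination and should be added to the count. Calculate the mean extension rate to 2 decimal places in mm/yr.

0.34 mm/yr

Adjusted count: 16178 − 7 + 17 = 16188 varves.
Extension rate ≈ 5549.5 / 16188 = 0.34 mm/yr.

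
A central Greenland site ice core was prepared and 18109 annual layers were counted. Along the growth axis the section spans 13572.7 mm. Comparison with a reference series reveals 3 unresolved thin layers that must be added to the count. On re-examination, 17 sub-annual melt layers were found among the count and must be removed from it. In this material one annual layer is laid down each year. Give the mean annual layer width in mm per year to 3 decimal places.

Adjusted count: 18109 − 17 + 3 = 18095 annual layers.
13572.7 mm over 18095 years gives 13572.7 / 18095 ≈ 0.750 mm per year.

0.750 mm per year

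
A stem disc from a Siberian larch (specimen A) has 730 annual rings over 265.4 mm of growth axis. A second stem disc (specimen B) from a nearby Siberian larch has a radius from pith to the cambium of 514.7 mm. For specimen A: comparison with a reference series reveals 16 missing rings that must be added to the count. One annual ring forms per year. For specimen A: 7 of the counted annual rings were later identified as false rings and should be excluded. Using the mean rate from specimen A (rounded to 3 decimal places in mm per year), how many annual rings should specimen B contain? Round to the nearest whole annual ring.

Specimen A: adjusted count: 730 − 7 + 16 = 739 annual rings.
A: Mean rate = 265.4 mm / 739 years ≈ 0.359 mm/yr.
Specimen B: 514.7 mm / 0.359 mm per year = 1433.70 years ≈ 1434 annual rings.

1434 annual rings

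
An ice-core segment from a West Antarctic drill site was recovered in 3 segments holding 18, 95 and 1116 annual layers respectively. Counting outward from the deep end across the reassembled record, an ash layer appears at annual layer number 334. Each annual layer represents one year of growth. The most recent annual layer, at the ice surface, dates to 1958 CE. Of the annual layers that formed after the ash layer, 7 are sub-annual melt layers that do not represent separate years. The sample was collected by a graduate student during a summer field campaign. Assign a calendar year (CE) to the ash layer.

1070 CE

Total annual layers = 18 + 95 + 1116 = 1229.
Between annual layer 334 and the ice surface there are 1229 − 334 = 895 annual layers.
895 − 7 false = 888 true annual layers after the ash layer.
The annual layer at the ice surface is 1958 CE, so the ash layer dates to 1958 − 888 = 1070 CE.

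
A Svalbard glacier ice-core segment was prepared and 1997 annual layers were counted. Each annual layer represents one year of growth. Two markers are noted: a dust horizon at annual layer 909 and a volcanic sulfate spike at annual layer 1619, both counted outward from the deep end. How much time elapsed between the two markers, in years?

The two markers are separated by 1619 − 909 = 710 annual layers.
That is 710 years at one annual layer per year.

710 yr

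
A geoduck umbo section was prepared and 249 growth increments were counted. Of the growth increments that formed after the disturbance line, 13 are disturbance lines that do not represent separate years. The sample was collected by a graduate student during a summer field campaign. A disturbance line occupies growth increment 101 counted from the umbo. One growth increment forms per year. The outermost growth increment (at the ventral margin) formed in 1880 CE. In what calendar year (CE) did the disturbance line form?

1745 CE

The disturbance line sits at growth increment 101 from the umbo, so 249 − 101 = 148 growth increments formed after it.
Removing the 13 false growth increments leaves 148 − 13 = 135 true growth increments beyond the disturbance line.
The growth increment at the ventral margin is 1880 CE, so the disturbance line dates to 1880 − 135 = 1745 CE.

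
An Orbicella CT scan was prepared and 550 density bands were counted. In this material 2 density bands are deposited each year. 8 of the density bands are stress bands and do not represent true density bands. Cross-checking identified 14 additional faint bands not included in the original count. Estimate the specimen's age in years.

278 yr

Adjusted count: 550 − 8 + 14 = 556 density bands.
556 density bands at 2 per year is 556 / 2 = 278 years.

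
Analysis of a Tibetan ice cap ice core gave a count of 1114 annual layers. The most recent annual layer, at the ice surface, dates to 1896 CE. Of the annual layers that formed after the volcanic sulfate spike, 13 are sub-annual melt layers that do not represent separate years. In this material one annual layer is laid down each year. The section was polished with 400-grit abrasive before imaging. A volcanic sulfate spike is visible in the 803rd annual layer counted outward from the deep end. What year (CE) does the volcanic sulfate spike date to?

1598 CE

Between annual layer 803 and the ice surface there are 1114 − 803 = 311 annual layers.
Excluding 13 false annual layers: 311 − 13 = 298.
The annual layer at the ice surface is 1896 CE, so the volcanic sulfate spike dates to 1896 − 298 = 1598 CE.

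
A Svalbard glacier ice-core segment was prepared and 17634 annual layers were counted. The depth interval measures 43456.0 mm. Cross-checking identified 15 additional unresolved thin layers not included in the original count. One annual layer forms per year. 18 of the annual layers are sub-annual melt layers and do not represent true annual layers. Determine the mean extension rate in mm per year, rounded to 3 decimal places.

True annual layer count = 17634 − 18 + 15 = 17631.
Mean rate = 43456.0 mm / 17631 years ≈ 2.465 mm per year.

2.465 mm per year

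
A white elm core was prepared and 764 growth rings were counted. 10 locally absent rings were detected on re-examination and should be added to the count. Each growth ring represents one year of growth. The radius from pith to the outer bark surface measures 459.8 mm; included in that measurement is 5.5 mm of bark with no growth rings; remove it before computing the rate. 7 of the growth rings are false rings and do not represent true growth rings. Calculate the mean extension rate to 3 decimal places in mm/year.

0.592 mm/year

Correcting the raw count gives 764 − 7 + 10 = 767 true growth rings.
The growth record spans 459.8 − 5.5 = 454.3 mm.
Extension rate ≈ 454.3 / 767 = 0.592 mm/year.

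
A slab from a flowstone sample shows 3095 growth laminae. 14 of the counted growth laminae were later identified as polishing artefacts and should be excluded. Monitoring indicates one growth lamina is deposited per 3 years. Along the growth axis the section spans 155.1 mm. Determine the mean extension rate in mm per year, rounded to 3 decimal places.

Correcting the raw count gives 3095 − 14 = 3081 true growth laminae.
At 3 years per growth lamina, 3081 × 3 = 9243 years.
155.1 mm over 9243 years gives 155.1 / 9243 ≈ 0.017 mm per year.

0.017 mm per year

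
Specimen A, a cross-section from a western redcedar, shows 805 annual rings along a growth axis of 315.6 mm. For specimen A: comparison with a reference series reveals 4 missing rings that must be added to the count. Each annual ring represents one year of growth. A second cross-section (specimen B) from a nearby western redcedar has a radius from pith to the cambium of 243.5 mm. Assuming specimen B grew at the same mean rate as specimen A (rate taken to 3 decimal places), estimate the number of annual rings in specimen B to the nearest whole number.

624 annual rings

Specimen A: after corrections the count is 805 + 4 = 809 annual rings.
A: Mean rate = 315.6 mm / 809 years ≈ 0.390 mm/year.
For B, 243.5 / 0.390 = 624.36 years ≈ 624 annual rings.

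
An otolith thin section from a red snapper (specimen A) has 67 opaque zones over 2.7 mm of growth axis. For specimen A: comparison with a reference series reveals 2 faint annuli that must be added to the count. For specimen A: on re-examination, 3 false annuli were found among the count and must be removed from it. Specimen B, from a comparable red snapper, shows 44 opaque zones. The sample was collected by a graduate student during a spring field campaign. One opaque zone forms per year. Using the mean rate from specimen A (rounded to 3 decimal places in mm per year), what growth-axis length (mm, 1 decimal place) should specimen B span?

1.8 mm

Specimen A: after corrections the count is 67 − 3 + 2 = 66 opaque zones.
A: Mean rate = 2.7 mm / 66 years ≈ 0.041 mm/year.
For B, 0.041 mm/year × 44 years = 1.8 mm.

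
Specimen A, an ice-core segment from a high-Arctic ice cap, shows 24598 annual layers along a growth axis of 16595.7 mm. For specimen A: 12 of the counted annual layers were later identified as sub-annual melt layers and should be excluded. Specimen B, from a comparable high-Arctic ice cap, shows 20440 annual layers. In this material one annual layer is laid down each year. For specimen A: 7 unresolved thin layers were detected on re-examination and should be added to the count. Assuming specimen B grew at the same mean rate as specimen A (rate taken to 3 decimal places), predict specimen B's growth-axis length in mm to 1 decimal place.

13797.0 mm

Specimen A: true annual layer count = 24598 − 12 + 7 = 24593.
A: 16595.7 mm over 24593 years gives 16595.7 / 24593 ≈ 0.675 mm/yr.
B's length ≈ 0.675 × 20440 = 13797.0 mm.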